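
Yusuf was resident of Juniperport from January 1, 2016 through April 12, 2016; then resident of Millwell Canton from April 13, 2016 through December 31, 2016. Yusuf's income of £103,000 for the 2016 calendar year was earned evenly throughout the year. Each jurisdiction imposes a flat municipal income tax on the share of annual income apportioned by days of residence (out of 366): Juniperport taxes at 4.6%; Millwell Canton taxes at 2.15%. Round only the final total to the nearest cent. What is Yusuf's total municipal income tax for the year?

£2,924.67

Juniperport, January 1 – April 12, 2016: 103 days → £103,000 × 4.6% × 103/366 = £1,333.3716
Millwell Canton, April 13 – December 31, 2016: 263 days → £103,000 × 2.15% × 263/366 = £1,591.2937
Total = £2,924.6653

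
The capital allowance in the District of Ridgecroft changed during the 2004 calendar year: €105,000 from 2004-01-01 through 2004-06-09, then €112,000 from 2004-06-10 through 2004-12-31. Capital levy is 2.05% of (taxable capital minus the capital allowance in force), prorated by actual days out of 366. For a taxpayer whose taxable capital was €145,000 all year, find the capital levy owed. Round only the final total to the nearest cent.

€739.62

2004-01-01 to 2004-06-09: 161 days, exemption €105,000 → (€145,000 − €105,000) × 2.05% × 161/366 = €360.7104
2004-06-10 to 2004-12-31: 205 days, exemption €112,000 → (€145,000 − €112,000) × 2.05% × 205/366 = €378.9139
Total = €739.6243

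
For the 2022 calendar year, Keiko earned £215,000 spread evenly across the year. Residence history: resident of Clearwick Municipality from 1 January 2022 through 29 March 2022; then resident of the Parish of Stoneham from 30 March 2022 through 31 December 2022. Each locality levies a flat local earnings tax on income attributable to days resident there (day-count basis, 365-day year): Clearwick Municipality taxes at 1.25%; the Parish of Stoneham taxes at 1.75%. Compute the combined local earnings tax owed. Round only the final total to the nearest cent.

£3,503.32

Clearwick Municipality, 1 January – 29 March 2022: 88 days → £215,000 × 1.25% × 88/365 = £647.9452
The Parish of Stoneham, 30 March – 31 December 2022: 277 days → £215,000 × 1.75% × 277/365 = £2,855.3767
Total = £3,503.3219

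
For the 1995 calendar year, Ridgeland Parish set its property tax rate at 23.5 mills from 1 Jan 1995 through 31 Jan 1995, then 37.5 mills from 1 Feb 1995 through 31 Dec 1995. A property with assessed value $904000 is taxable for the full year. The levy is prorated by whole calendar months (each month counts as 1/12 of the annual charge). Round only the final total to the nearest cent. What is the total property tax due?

1 Jan – 31 Jan 1995: 1 month at 23.5 mills → $904000 × 2.35% × 1/12 = $1770.3333
1 Feb – 31 Dec 1995: 11 months at 37.5 mills → $904000 × 3.75% × 11/12 = $31075.0000
Total = $32845.3333

$32845.33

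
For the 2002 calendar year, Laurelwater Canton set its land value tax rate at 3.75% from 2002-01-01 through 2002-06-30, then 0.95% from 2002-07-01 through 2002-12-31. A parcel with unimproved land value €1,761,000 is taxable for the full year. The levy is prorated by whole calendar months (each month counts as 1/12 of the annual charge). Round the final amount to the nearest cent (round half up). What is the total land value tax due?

2002-01-01 to 2002-06-30: 6 months at 3.75% → €1,761,000 × 3.75% × 6/12 = €33,018.7500
2002-07-01 to 2002-12-31: 6 months at 0.95% → €1,761,000 × 0.95% × 6/12 = €8,364.7500
Total = €41,383.5000

€41,383.50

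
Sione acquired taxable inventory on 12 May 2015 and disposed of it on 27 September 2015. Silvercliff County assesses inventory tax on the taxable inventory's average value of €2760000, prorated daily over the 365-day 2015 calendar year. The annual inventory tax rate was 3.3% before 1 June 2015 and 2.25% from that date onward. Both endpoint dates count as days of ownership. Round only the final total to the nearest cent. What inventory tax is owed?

€25236.99

12 May – 31 May 2015: 20 days at 3.3% → €2760000 × 3.3% × 20/365 = €4990.6849
1 June – 27 September 2015: 119 days at 2.25% → €2760000 × 2.25% × 119/365 = €20246.3014
Total = €25236.9863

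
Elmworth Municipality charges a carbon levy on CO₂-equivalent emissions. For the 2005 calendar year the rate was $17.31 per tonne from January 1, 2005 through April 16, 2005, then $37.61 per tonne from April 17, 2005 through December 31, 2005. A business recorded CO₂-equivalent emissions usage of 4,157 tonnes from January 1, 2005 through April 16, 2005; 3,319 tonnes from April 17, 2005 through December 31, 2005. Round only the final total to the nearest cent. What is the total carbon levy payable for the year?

$196785.26

January 1 – April 16, 2005: 4,157 tonnes at $17.31/tonne → $71957.67
April 17 – December 31, 2005: 3,319 tonnes at $37.61/tonne → $124827.59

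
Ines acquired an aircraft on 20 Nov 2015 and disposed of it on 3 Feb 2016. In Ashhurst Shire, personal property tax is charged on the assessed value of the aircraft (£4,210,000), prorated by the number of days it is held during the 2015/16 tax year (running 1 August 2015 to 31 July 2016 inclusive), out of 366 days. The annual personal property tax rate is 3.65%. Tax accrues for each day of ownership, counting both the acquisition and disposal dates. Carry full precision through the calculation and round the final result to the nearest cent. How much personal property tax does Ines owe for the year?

Days held (20 Nov 2015 – 3 Feb 2016): 76 out of 366
Tax = £4,210,000 × 3.65% × 76/366 = £31,908.5792

£31,908.58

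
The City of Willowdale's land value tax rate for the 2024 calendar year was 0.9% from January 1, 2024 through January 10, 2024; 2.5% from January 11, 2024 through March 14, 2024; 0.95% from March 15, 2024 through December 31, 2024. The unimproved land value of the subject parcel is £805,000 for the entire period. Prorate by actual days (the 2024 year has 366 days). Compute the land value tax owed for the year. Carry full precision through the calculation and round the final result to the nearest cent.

January 1 – January 10, 2024: 10 days at 0.9% → £805,000 × 0.9% × 10/366 = £197.9508
January 11 – March 14, 2024: 64 days at 2.5% → £805,000 × 2.5% × 64/366 = £3,519.1257
March 15 – December 31, 2024: 292 days at 0.95% → £805,000 × 0.95% × 292/366 = £6,101.2842
Total = £9,818.3607

£9,818.36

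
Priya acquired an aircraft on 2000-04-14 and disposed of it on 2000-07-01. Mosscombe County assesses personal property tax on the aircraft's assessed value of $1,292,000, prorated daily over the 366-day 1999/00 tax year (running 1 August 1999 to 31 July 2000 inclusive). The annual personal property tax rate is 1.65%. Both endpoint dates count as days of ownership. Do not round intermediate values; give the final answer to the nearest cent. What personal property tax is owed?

$4,601.43

Days held (2000-04-14 to 2000-07-01): 79 out of 366
Tax = $1,292,000 × 1.65% × 79/366 = $4,601.4262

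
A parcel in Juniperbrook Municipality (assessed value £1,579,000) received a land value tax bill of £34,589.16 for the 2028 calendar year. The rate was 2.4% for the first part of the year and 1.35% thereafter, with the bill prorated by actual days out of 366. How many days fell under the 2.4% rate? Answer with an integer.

293 days

Let d = days at the first rate; then 366 − d days at the second rate.
£1,579,000 × [2.4%·d + 1.35%·(366−d)] / 366 = £34,589.16
Solving gives d = 293, so the new rate took effect on 20 October 2028.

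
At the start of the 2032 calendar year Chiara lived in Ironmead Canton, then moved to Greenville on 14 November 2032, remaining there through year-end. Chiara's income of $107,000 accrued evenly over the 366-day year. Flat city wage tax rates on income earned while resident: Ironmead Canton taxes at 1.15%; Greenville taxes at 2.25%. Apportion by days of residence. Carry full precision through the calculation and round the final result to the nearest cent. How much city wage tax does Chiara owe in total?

$1,384.86

Ironmead Canton, 1 January – 13 November 2032: 318 days → $107,000 × 1.15% × 318/366 = $1,069.1230
Greenville, 14 November – 31 December 2032: 48 days → $107,000 × 2.25% × 48/366 = $315.7377
Total = $1,384.8607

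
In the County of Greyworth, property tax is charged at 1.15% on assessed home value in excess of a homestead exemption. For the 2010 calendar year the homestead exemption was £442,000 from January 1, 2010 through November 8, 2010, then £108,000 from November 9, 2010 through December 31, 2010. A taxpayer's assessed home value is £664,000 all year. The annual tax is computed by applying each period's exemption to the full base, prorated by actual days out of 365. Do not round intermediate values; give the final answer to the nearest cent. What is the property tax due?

January 1 – November 8, 2010: 312 days, exemption £442,000 → (£664,000 − £442,000) × 1.15% × 312/365 = £2,182.2904
November 9 – December 31, 2010: 53 days, exemption £108,000 → (£664,000 − £108,000) × 1.15% × 53/365 = £928.4438
Total = £3,110.7342

£3,110.73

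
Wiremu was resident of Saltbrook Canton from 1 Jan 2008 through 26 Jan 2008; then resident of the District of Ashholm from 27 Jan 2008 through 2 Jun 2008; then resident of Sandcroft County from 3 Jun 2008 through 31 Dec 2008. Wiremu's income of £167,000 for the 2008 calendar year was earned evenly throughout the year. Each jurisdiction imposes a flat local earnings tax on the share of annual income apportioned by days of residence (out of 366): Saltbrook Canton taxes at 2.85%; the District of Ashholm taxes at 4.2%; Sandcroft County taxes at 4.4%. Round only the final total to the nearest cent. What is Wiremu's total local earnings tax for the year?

£7,047.31

Saltbrook Canton, 1 Jan – 26 Jan 2008: 26 days → £167,000 × 2.85% × 26/366 = £338.1066
The District of Ashholm, 27 Jan – 2 Jun 2008: 128 days → £167,000 × 4.2% × 128/366 = £2,452.9836
Sandcroft County, 3 Jun – 31 Dec 2008: 212 days → £167,000 × 4.4% × 212/366 = £4,256.2186
Total = £7,047.3087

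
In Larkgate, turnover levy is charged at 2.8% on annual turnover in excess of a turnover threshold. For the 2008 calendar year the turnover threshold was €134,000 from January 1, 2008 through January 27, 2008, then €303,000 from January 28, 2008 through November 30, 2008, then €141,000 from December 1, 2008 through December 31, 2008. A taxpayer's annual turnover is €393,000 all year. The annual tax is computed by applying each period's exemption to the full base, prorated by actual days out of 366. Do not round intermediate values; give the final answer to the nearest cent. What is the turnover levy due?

January 1 – January 27, 2008: 27 days, exemption €134,000 → (€393,000 − €134,000) × 2.8% × 27/366 = €534.9836
January 28 – November 30, 2008: 308 days, exemption €303,000 → (€393,000 − €303,000) × 2.8% × 308/366 = €2,120.6557
December 1 – December 31, 2008: 31 days, exemption €141,000 → (€393,000 − €141,000) × 2.8% × 31/366 = €597.6393
Total = €3,253.2787

€3,253.28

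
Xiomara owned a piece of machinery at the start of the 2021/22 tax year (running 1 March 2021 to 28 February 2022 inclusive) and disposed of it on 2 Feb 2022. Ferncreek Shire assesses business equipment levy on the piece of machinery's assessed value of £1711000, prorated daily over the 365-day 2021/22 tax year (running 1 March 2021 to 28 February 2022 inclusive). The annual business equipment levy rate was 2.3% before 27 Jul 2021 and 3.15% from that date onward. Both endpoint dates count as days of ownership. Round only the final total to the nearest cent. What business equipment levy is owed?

1 Mar – 26 Jul 2021: 148 days at 2.3% → £1711000 × 2.3% × 148/365 = £15956.8329
27 Jul 2021 – 2 Feb 2022: 191 days at 3.15% → £1711000 × 3.15% × 191/365 = £28203.3740
Total = £44160.2068

£44160.21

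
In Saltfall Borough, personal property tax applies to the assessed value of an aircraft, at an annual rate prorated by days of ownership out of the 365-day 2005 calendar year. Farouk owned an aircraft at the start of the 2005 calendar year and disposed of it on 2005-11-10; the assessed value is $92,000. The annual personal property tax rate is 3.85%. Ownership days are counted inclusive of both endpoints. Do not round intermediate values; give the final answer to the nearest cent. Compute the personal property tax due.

$3,047.09

Days held (2005-01-01 to 2005-11-10): 314 out of 365
Tax = $92,000 × 3.85% × 314/365 = $3,047.0904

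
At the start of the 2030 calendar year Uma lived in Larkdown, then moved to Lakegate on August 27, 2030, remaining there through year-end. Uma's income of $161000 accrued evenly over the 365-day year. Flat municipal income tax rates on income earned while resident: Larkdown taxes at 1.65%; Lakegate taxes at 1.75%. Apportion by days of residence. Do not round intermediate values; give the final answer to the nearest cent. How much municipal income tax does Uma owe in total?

$2712.52

Larkdown, January 1 – August 26, 2030: 238 days → $161000 × 1.65% × 238/365 = $1732.1836
Lakegate, August 27 – December 31, 2030: 127 days → $161000 × 1.75% × 127/365 = $980.3356
Total = $2712.5192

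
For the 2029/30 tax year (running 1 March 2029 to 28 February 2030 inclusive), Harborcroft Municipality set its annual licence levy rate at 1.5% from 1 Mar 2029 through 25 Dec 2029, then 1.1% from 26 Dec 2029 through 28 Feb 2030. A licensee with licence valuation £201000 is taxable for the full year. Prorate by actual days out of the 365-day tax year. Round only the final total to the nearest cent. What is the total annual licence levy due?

£2871.82

1 Mar – 25 Dec 2029: 300 days at 1.5% → £201000 × 1.5% × 300/365 = £2478.0822
26 Dec 2029 – 28 Feb 2030: 65 days at 1.1% → £201000 × 1.1% × 65/365 = £393.7397
Total = £2871.8219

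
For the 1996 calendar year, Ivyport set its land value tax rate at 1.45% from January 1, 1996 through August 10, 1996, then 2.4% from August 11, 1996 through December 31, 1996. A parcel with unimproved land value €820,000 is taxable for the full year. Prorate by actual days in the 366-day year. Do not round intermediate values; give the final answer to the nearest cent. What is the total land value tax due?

January 1 – August 10, 1996: 223 days at 1.45% → €820,000 × 1.45% × 223/366 = €7,244.4536
August 11 – December 31, 1996: 143 days at 2.4% → €820,000 × 2.4% × 143/366 = €7,689.1803
Total = €14,933.6339

€14,933.63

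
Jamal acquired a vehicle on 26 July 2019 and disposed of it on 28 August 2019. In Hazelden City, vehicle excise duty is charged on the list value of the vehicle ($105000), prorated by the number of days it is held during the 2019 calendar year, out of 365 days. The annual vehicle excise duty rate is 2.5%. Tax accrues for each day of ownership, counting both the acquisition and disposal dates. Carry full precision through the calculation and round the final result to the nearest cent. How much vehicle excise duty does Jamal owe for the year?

Days held (26 July – 28 August 2019): 34 out of 365
Tax = $105000 × 2.5% × 34/365 = $244.5205

$244.52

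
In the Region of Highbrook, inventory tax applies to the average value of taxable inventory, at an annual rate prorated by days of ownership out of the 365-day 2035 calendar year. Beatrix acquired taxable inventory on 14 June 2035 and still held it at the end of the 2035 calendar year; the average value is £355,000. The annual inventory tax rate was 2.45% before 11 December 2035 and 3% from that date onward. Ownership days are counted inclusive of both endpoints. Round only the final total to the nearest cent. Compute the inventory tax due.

£4,901.92

14 June – 10 December 2035: 180 days at 2.45% → £355,000 × 2.45% × 180/365 = £4,289.1781
11 December – 31 December 2035: 21 days at 3% → £355,000 × 3% × 21/365 = £612.7397
Total = £4,901.9178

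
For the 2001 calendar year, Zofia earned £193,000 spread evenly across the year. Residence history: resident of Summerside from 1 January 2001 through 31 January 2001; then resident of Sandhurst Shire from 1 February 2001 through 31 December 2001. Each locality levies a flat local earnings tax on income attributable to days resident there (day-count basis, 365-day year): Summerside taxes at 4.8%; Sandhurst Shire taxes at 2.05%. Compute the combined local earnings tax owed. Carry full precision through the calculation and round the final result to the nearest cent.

Summerside, 1 January – 31 January 2001: 31 days → £193,000 × 4.8% × 31/365 = £786.8055
Sandhurst Shire, 1 February – 31 December 2001: 334 days → £193,000 × 2.05% × 334/365 = £3,620.4685
Total = £4,407.2740

£4,407.27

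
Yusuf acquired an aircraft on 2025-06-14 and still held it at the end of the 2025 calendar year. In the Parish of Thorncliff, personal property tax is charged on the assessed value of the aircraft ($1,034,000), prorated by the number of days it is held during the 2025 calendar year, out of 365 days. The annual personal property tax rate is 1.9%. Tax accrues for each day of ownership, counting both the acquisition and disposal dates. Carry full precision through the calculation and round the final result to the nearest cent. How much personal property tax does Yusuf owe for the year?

Days held (2025-06-14 to 2025-12-31): 201 out of 365
Tax = $1,034,000 × 1.9% × 201/365 = $10,818.7562

$10,818.76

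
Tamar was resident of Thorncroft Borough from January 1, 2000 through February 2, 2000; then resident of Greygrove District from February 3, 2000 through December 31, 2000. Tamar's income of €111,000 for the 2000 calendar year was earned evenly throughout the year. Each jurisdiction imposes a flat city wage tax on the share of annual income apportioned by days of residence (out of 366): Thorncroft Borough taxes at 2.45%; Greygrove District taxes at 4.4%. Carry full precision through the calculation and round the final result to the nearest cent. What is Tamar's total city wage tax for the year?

€4,688.84

Thorncroft Borough, January 1 – February 2, 2000: 33 days → €111,000 × 2.45% × 33/366 = €245.2008
Greygrove District, February 3 – December 31, 2000: 333 days → €111,000 × 4.4% × 333/366 = €4,443.6393
Total = €4,688.8402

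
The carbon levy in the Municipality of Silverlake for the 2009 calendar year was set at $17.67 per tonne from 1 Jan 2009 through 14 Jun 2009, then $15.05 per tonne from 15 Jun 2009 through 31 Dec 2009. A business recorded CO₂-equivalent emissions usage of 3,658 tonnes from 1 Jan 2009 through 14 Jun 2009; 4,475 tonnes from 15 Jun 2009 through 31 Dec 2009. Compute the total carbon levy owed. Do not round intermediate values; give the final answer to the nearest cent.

1 Jan – 14 Jun 2009: 3,658 tonnes at $17.67/tonne → $64,636.86
15 Jun – 31 Dec 2009: 4,475 tonnes at $15.05/tonne → $67,348.75

$131,985.61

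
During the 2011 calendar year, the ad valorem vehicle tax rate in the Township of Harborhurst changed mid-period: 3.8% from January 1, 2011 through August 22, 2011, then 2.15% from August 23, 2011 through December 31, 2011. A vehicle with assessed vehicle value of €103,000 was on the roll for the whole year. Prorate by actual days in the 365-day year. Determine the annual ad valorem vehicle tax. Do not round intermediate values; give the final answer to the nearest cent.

January 1 – August 22, 2011: 234 days at 3.8% → €103,000 × 3.8% × 234/365 = €2,509.2493
August 23 – December 31, 2011: 131 days at 2.15% → €103,000 × 2.15% × 131/365 = €794.7932
Total = €3,304.0425

€3,304.04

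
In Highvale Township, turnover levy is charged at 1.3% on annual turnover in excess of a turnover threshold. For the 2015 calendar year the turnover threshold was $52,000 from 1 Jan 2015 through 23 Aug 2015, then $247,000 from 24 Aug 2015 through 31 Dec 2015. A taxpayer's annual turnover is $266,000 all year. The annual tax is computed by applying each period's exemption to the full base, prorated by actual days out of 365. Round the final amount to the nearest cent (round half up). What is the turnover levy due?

$1,879.12

1 Jan – 23 Aug 2015: 235 days, exemption $52,000 → ($266,000 − $52,000) × 1.3% × 235/365 = $1,791.1507
24 Aug – 31 Dec 2015: 130 days, exemption $247,000 → ($266,000 − $247,000) × 1.3% × 130/365 = $87.9726
Total = $1,879.1233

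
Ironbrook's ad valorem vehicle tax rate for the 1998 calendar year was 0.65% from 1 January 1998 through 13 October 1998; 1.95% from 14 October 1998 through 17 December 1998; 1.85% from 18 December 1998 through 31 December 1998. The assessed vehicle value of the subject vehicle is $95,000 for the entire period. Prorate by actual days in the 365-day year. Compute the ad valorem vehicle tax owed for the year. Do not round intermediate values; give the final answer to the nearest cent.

$881.16

1 January – 13 October 1998: 286 days at 0.65% → $95,000 × 0.65% × 286/365 = $483.8493
14 October – 17 December 1998: 65 days at 1.95% → $95,000 × 1.95% × 65/365 = $329.8973
18 December – 31 December 1998: 14 days at 1.85% → $95,000 × 1.85% × 14/365 = $67.4110
Total = $881.1575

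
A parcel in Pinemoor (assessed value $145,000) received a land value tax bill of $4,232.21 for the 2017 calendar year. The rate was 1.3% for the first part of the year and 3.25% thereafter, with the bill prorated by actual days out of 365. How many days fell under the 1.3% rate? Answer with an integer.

Let d = days at the first rate; then 365 − d days at the second rate.
$145,000 × [1.3%·d + 3.25%·(365−d)] / 365 = $4,232.21
Solving gives d = 62, so the new rate took effect on March 4, 2017.

62 days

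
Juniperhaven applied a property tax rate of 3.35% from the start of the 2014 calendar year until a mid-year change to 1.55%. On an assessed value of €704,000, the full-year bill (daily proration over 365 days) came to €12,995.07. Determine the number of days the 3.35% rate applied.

Let d = days at the first rate; then 365 − d days at the second rate.
€704,000 × [3.35%·d + 1.55%·(365−d)] / 365 = €12,995.07
Solving gives d = 60, so the new rate took effect on March 2, 2014.

60 days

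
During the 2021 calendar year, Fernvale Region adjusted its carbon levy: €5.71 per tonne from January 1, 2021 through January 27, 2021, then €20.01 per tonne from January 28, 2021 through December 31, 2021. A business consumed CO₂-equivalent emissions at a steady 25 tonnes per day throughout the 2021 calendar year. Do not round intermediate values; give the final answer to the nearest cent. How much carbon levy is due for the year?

January 1 – January 27, 2021: 27 days × 25 tonnes/day = 675 tonnes at €5.71/tonne → €3854.25
January 28 – December 31, 2021: 338 days × 25 tonnes/day = 8,450 tonnes at €20.01/tonne → €169084.50

€172938.75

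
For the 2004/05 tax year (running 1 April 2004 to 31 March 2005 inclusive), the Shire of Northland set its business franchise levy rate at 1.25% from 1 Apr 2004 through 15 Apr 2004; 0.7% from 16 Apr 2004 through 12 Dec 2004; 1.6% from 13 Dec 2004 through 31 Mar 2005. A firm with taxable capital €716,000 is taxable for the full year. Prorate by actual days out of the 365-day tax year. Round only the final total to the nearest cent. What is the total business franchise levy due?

€7,098.21

1 Apr – 15 Apr 2004: 15 days at 1.25% → €716,000 × 1.25% × 15/365 = €367.8082
16 Apr – 12 Dec 2004: 241 days at 0.7% → €716,000 × 0.7% × 241/365 = €3,309.2932
13 Dec 2004 – 31 Mar 2005: 109 days at 1.6% → €716,000 × 1.6% × 109/365 = €3,421.1068
Total = €7,098.2082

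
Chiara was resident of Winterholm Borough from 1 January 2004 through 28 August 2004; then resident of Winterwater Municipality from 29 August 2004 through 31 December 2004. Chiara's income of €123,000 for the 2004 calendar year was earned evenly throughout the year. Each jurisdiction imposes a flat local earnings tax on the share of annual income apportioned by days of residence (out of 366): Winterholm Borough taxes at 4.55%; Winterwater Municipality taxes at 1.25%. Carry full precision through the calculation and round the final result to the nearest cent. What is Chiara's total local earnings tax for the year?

Winterholm Borough, 1 January – 28 August 2004: 241 days → €123,000 × 4.55% × 241/366 = €3,685.1270
Winterwater Municipality, 29 August – 31 December 2004: 125 days → €123,000 × 1.25% × 125/366 = €525.1025
Total = €4,210.2295

€4,210.23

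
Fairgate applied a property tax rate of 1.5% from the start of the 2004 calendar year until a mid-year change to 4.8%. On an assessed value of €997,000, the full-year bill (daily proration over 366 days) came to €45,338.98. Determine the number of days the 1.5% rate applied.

28 days

Let d = days at the first rate; then 366 − d days at the second rate.
€997,000 × [1.5%·d + 4.8%·(366−d)] / 366 = €45,338.98
Solving gives d = 28, so the new rate took effect on 29 Jan 2004.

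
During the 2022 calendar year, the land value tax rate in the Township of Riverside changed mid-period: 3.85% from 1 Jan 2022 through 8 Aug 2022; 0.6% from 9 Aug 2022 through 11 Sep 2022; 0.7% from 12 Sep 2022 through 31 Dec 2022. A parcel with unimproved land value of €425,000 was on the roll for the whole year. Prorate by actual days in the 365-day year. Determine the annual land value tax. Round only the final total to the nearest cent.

1 Jan – 8 Aug 2022: 220 days at 3.85% → €425,000 × 3.85% × 220/365 = €9,862.3288
9 Aug – 11 Sep 2022: 34 days at 0.6% → €425,000 × 0.6% × 34/365 = €237.5342
12 Sep – 31 Dec 2022: 111 days at 0.7% → €425,000 × 0.7% × 111/365 = €904.7260
Total = €11,004.5890

€11,004.59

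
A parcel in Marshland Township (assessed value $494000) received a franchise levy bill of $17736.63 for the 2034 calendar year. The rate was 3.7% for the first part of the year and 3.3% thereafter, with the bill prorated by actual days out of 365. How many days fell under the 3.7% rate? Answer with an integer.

Let d = days at the first rate; then 365 − d days at the second rate.
$494000 × [3.7%·d + 3.3%·(365−d)] / 365 = $17736.63
Solving gives d = 265, so the new rate took effect on 23 September 2034.

265 days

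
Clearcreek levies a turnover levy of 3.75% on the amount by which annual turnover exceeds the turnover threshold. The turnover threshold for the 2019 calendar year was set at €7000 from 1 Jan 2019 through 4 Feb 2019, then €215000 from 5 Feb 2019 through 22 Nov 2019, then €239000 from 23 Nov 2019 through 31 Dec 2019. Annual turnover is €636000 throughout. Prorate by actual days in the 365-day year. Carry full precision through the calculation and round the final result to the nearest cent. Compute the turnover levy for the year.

€16439.28

1 Jan – 4 Feb 2019: 35 days, exemption €7000 → (€636000 − €7000) × 3.75% × 35/365 = €2261.8151
5 Feb – 22 Nov 2019: 291 days, exemption €215000 → (€636000 − €215000) × 3.75% × 291/365 = €12586.7466
23 Nov – 31 Dec 2019: 39 days, exemption €239000 → (€636000 − €239000) × 3.75% × 39/365 = €1590.7192
Total = €16439.2808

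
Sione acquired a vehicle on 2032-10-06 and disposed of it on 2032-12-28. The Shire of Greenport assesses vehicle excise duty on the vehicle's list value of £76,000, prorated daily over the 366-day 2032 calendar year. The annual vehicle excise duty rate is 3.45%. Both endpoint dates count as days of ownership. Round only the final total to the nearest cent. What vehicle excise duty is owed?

Days held (2032-10-06 to 2032-12-28): 84 out of 366
Tax = £76,000 × 3.45% × 84/366 = £601.7705

£601.77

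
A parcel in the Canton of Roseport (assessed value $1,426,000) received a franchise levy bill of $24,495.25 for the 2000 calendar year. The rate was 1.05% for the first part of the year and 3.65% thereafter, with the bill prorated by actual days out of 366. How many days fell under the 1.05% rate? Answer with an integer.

Let d = days at the first rate; then 366 − d days at the second rate.
$1,426,000 × [1.05%·d + 3.65%·(366−d)] / 366 = $24,495.25
Solving gives d = 272, so the new rate took effect on September 29, 2000.

272 days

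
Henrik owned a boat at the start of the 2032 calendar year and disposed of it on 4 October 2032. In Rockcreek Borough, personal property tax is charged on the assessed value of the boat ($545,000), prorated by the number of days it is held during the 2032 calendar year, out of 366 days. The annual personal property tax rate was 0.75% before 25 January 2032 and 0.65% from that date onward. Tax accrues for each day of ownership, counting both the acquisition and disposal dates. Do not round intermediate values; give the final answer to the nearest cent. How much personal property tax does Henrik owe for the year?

$2,726.49

1 January – 24 January 2032: 24 days at 0.75% → $545,000 × 0.75% × 24/366 = $268.0328
25 January – 4 October 2032: 254 days at 0.65% → $545,000 × 0.65% × 254/366 = $2,458.4563
Total = $2,726.4891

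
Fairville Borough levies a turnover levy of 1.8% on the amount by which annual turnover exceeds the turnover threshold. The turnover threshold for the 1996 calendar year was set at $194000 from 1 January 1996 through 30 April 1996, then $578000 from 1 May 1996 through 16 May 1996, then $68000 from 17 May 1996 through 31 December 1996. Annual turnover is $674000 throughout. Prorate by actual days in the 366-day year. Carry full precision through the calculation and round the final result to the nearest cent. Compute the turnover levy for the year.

1 January – 30 April 1996: 121 days, exemption $194000 → ($674000 − $194000) × 1.8% × 121/366 = $2856.3934
1 May – 16 May 1996: 16 days, exemption $578000 → ($674000 − $578000) × 1.8% × 16/366 = $75.5410
17 May – 31 December 1996: 229 days, exemption $68000 → ($674000 − $68000) × 1.8% × 229/366 = $6824.9508
Total = $9756.8852

$9756.89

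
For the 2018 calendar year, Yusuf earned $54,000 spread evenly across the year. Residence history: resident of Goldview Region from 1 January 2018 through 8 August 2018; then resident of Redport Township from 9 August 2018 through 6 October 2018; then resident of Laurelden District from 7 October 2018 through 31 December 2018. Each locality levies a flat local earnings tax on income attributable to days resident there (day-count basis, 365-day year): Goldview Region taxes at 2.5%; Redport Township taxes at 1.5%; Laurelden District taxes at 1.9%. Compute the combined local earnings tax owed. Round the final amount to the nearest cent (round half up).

$1,186.37

Goldview Region, 1 January – 8 August 2018: 220 days → $54,000 × 2.5% × 220/365 = $813.6986
Redport Township, 9 August – 6 October 2018: 59 days → $54,000 × 1.5% × 59/365 = $130.9315
Laurelden District, 7 October – 31 December 2018: 86 days → $54,000 × 1.9% × 86/365 = $241.7425
Total = $1,186.3726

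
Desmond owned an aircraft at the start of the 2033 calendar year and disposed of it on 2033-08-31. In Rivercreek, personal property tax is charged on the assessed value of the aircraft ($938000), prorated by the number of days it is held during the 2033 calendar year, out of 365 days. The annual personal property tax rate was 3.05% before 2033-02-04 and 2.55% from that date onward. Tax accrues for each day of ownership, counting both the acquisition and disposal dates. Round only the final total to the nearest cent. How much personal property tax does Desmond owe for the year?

2033-01-01 to 2033-02-03: 34 days at 3.05% → $938000 × 3.05% × 34/365 = $2664.9479
2033-02-04 to 2033-08-31: 209 days at 2.55% → $938000 × 2.55% × 209/365 = $13696.0849
Total = $16361.0329

$16361.03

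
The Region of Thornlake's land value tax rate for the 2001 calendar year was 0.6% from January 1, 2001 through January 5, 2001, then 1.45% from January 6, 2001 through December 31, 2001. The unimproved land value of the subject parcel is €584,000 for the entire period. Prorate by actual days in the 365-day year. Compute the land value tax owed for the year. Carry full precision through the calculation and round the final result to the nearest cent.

January 1 – January 5, 2001: 5 days at 0.6% → €584,000 × 0.6% × 5/365 = €48.0000
January 6 – December 31, 2001: 360 days at 1.45% → €584,000 × 1.45% × 360/365 = €8,352.0000
Total = €8,400.0000

€8,400.00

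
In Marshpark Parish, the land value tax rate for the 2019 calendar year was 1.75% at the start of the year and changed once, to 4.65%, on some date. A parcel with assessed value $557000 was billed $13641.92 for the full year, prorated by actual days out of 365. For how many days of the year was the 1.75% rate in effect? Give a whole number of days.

Let d = days at the first rate; then 365 − d days at the second rate.
$557000 × [1.75%·d + 4.65%·(365−d)] / 365 = $13641.92
Solving gives d = 277, so the new rate took effect on 5 October 2019.

277 days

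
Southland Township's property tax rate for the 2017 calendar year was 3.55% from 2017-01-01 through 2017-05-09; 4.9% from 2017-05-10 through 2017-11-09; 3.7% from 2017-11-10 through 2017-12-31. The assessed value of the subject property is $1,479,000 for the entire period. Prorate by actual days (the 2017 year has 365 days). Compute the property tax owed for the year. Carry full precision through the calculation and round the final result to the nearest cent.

2017-01-01 to 2017-05-09: 129 days at 3.55% → $1,479,000 × 3.55% × 129/365 = $18,556.3849
2017-05-10 to 2017-11-09: 184 days at 4.9% → $1,479,000 × 4.9% × 184/365 = $36,533.3260
2017-11-10 to 2017-12-31: 52 days at 3.7% → $1,479,000 × 3.7% × 52/365 = $7,796.1534
Total = $62,885.8644

$62,885.86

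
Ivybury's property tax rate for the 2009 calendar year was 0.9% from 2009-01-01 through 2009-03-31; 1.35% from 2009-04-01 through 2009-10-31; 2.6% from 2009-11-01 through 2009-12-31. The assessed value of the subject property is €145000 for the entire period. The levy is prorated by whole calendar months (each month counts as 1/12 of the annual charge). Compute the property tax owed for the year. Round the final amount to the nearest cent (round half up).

€2096.46

2009-01-01 to 2009-03-31: 3 months at 0.9% → €145000 × 0.9% × 3/12 = €326.2500
2009-04-01 to 2009-10-31: 7 months at 1.35% → €145000 × 1.35% × 7/12 = €1141.8750
2009-11-01 to 2009-12-31: 2 months at 2.6% → €145000 × 2.6% × 2/12 = €628.3333
Total = €2096.4583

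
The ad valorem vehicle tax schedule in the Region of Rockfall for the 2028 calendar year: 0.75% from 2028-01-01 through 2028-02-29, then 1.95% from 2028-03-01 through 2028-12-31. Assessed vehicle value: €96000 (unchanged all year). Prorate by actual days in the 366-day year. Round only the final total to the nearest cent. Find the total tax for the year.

2028-01-01 to 2028-02-29: 60 days at 0.75% → €96000 × 0.75% × 60/366 = €118.0328
2028-03-01 to 2028-12-31: 306 days at 1.95% → €96000 × 1.95% × 306/366 = €1565.1148
Total = €1683.1475

€1683.15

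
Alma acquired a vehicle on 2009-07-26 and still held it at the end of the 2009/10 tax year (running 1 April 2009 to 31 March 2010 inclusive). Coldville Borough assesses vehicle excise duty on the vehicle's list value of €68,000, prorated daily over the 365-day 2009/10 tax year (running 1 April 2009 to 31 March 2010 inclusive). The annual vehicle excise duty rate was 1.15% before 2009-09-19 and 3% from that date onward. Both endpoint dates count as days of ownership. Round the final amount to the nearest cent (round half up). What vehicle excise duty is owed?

2009-07-26 to 2009-09-18: 55 days at 1.15% → €68,000 × 1.15% × 55/365 = €117.8356
2009-09-19 to 2010-03-31: 194 days at 3% → €68,000 × 3% × 194/365 = €1,084.2740
Total = €1,202.1096

€1,202.11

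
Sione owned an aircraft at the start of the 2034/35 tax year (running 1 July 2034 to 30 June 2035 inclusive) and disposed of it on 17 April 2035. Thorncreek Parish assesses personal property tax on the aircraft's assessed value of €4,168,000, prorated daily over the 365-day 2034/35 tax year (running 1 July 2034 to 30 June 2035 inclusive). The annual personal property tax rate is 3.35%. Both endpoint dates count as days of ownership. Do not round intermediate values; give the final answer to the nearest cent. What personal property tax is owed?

€111,319.86

Days held (1 July 2034 – 17 April 2035): 291 out of 365
Tax = €4,168,000 × 3.35% × 291/365 = €111,319.8575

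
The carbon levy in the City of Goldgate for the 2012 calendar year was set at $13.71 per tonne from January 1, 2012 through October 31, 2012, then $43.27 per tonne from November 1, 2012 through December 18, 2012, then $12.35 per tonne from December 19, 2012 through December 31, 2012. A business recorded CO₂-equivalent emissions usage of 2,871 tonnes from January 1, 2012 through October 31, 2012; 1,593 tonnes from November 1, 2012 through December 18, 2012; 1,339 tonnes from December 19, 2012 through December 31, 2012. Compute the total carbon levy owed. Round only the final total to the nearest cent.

$124,827.17

January 1 – October 31, 2012: 2,871 tonnes at $13.71/tonne → $39,361.41
November 1 – December 18, 2012: 1,593 tonnes at $43.27/tonne → $68,929.11
December 19 – December 31, 2012: 1,339 tonnes at $12.35/tonne → $16,536.65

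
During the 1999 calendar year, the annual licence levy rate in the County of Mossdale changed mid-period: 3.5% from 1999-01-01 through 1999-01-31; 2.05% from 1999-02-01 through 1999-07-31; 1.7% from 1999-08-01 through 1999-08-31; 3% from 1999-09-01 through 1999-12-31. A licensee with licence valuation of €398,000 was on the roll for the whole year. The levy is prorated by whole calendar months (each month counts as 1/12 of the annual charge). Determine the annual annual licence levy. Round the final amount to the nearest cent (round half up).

€9,784.17

1999-01-01 to 1999-01-31: 1 month at 3.5% → €398,000 × 3.5% × 1/12 = €1,160.8333
1999-02-01 to 1999-07-31: 6 months at 2.05% → €398,000 × 2.05% × 6/12 = €4,079.5000
1999-08-01 to 1999-08-31: 1 month at 1.7% → €398,000 × 1.7% × 1/12 = €563.8333
1999-09-01 to 1999-12-31: 4 months at 3% → €398,000 × 3% × 4/12 = €3,980.0000
Total = €9,784.1667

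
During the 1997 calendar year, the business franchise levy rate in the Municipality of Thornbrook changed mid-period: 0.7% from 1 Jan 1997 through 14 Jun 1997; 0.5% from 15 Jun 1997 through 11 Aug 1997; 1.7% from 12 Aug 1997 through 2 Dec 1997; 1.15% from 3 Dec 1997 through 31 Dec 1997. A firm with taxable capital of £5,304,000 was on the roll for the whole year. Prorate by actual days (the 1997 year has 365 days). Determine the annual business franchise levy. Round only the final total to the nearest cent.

£53,759.31

1 Jan – 14 Jun 1997: 165 days at 0.7% → £5,304,000 × 0.7% × 165/365 = £16,783.8904
15 Jun – 11 Aug 1997: 58 days at 0.5% → £5,304,000 × 0.5% × 58/365 = £4,214.1370
12 Aug – 2 Dec 1997: 113 days at 1.7% → £5,304,000 × 1.7% × 113/365 = £27,915.0247
3 Dec – 31 Dec 1997: 29 days at 1.15% → £5,304,000 × 1.15% × 29/365 = £4,846.2575
Total = £53,759.3096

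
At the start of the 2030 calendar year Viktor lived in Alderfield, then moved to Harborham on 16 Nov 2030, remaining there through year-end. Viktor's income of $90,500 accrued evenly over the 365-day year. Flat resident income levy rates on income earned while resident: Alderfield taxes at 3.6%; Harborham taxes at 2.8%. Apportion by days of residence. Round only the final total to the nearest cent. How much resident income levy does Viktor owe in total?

$3,166.76

Alderfield, 1 Jan – 15 Nov 2030: 319 days → $90,500 × 3.6% × 319/365 = $2,847.4027
Harborham, 16 Nov – 31 Dec 2030: 46 days → $90,500 × 2.8% × 46/365 = $319.3534
Total = $3,166.7562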